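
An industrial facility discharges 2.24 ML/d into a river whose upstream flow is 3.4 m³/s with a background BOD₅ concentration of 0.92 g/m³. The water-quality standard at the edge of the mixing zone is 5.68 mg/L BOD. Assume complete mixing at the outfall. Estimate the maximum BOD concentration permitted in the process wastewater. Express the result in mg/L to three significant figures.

2.24 ML/d = 0.02593 m³/s.
Mass balance: 5.68·3.426 = 0.02593·Cₑ + 3.4·0.92.
Cₑ = (19.46 − 3.128) / 0.02593 = 629.9 mg/L.

630 mg/L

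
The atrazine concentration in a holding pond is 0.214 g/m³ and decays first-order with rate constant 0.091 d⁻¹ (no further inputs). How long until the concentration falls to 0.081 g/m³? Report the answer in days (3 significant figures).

10.7 d

t = ln(C₀/C)/k = ln(0.214/0.081)/0.091 = 0.9715/0.091 = 10.68 d.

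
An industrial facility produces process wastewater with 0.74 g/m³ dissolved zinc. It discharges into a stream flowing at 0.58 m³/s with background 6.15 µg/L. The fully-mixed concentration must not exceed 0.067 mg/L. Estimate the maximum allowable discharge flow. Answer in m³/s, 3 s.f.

6.15 µg/L = 0.00615 mg/L.
Mass balance at complete mixing: C_std·(Q_w + Q_r) = Q_w·C_e + Q_r·C_b.
Rearranging, Q_w = Q_r·(C_std − C_b)/(C_e − C_std) = 0.58·(0.067 − 0.00615) / (0.74 − 0.067) = 0.05244 m³/s.

0.0524 m³/s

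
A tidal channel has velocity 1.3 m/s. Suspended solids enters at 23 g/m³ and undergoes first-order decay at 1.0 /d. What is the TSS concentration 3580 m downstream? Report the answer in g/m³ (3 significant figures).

22.3 g/m³

Travel time t = 3580 m / 1.3 m/s = 3580/1.3 = 2754 s = 0.03187 d.
First-order decay: C = 23·exp(−1.0·0.03187) = 23·0.9686 = 22.28 g/m³.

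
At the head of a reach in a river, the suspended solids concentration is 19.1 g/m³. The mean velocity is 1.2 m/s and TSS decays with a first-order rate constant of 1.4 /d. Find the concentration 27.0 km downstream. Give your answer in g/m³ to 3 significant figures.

Travel time t = 27.0 km / 1.2 m/s = 2.7e+04/1.2 = 2.25e+04 s = 0.2604 d.
First-order decay: C = 19.1·exp(−1.4·0.2604) = 19.1·0.6945 = 13.26 g/m³.

13.3 g/m³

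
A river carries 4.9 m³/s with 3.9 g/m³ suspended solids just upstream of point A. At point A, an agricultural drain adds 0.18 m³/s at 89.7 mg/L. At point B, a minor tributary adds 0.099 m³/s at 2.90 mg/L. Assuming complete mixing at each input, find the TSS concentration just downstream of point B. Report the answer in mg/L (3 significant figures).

After input A: C = (4.9·3.9 + 0.18·89.7) / 5.08 = 6.94 mg/L.
After input B: C = (5.08·6.94 + 0.099·2.9) / 5.179 = 6.863 mg/L.

6.86 mg/L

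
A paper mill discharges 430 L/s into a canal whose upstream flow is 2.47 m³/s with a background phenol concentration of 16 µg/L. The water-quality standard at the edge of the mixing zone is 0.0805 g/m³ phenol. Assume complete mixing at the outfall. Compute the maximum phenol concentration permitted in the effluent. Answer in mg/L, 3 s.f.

0.451 mg/L

430 L/s = 0.43 m³/s.
16 µg/L = 0.016 mg/L.
Mass balance: 0.0805·2.9 = 0.43·Cₑ + 2.47·0.016.
Cₑ = (0.2335 − 0.03952) / 0.43 = 0.451 mg/L.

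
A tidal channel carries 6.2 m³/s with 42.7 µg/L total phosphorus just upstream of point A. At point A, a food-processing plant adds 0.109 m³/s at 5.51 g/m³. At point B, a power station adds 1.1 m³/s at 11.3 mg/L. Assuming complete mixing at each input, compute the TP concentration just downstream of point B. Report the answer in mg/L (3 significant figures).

1.79 mg/L

42.7 µg/L = 0.0427 mg/L.
After input A: C = (6.2·0.0427 + 0.109·5.51) / 6.309 = 0.1372 mg/L.
After input B: C = (6.309·0.1372 + 1.1·11.3) / 7.409 = 1.794 mg/L.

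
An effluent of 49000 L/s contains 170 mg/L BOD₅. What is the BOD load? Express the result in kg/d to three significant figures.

49000 L/s = 49 m³/s.
Mass flux = Q·C = 49 m³/s × 170 g/m³ = 8330 g/s.
= 8330 g/s × 86.4 = 7.197e+05 kg/d.

720000 kg/d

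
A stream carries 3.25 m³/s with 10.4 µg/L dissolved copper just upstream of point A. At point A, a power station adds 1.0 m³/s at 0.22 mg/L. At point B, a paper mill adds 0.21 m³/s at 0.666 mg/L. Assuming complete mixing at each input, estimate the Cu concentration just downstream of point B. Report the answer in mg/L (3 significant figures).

10.4 µg/L = 0.0104 mg/L.
After input A: C = (3.25·0.0104 + 1·0.22) / 4.25 = 0.05972 mg/L.
After input B: C = (4.25·0.05972 + 0.21·0.666) / 4.46 = 0.08826 mg/L.

0.0883 mg/L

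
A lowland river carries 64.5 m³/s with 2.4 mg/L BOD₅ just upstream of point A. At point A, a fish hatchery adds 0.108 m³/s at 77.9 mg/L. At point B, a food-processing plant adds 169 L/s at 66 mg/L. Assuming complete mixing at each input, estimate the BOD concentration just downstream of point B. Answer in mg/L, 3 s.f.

2.69 mg/L

After input A: C = (64.5·2.4 + 0.108·77.9) / 64.61 = 2.526 mg/L.
169 L/s = 0.169 m³/s.
After input B: C = (64.61·2.526 + 0.169·66) / 64.78 = 2.692 mg/L.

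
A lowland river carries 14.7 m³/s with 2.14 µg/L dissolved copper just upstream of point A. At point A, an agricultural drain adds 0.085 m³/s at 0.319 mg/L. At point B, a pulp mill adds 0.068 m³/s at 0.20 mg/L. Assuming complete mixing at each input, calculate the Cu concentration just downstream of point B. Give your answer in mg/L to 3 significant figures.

2.14 µg/L = 0.00214 mg/L.
After input A: C = (14.7·0.00214 + 0.085·0.319) / 14.79 = 0.003962 mg/L.
After input B: C = (14.79·0.003962 + 0.068·0.2) / 14.85 = 0.004859 mg/L.

0.00486 mg/L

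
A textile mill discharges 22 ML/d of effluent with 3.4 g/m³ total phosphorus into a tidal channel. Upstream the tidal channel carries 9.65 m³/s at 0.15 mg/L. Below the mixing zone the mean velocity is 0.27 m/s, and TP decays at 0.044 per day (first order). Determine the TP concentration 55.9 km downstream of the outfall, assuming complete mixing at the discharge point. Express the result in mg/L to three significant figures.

0.210 mg/L

22 ML/d = 0.2546 m³/s.
After complete mixing, C₀ = (0.2546·3.4 + 9.65·0.15) / 9.905 = 0.2336 mg/L.
Travel time t = 5.59e+04 m / 0.27 m/s = 2.07e+05 s = 2.396 d.
C = 0.2336·exp(−0.044·2.396) = 0.2336·0.8999 = 0.2102 mg/L.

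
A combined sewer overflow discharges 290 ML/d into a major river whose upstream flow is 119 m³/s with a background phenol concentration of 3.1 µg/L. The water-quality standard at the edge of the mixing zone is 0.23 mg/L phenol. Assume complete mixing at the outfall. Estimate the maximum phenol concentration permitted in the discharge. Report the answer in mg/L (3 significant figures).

8.27 mg/L

290 ML/d = 3.356 m³/s.
3.1 µg/L = 0.0031 mg/L.
Mass balance: 0.23·122.4 = 3.356·Cₑ + 119·0.0031.
Cₑ = (28.14 − 0.3689) / 3.356 = 8.274 mg/L.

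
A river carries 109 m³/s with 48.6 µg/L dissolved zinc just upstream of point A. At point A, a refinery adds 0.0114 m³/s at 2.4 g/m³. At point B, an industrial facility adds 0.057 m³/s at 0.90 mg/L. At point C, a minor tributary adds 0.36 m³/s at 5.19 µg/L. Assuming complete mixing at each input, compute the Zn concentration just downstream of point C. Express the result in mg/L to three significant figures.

48.6 µg/L = 0.0486 mg/L.
After input A: C = (109·0.0486 + 0.0114·2.4) / 109 = 0.04885 mg/L.
After input B: C = (109·0.04885 + 0.057·0.9) / 109.1 = 0.04929 mg/L.
5.19 µg/L = 0.00519 mg/L.
After input C: C = (109.1·0.04929 + 0.36·0.00519) / 109.4 = 0.04915 mg/L.

0.0491 mg/L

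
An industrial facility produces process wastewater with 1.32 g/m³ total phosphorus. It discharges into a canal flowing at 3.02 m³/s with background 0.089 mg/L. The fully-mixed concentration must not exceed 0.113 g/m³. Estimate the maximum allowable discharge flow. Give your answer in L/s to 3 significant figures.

60.0 L/s

Mass balance at complete mixing: C_std·(Q_w + Q_r) = Q_w·C_e + Q_r·C_b.
Rearranging, Q_w = Q_r·(C_std − C_b)/(C_e − C_std) = 3.02·(0.113 − 0.089) / (1.32 − 0.113) = 0.06005 m³/s.
= 60.05 L/s.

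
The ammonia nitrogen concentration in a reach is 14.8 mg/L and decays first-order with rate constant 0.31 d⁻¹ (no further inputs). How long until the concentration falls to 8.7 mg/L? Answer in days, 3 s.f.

t = ln(C₀/C)/k = ln(14.8/8.7)/0.31 = 0.5313/0.31 = 1.714 d.

1.71 d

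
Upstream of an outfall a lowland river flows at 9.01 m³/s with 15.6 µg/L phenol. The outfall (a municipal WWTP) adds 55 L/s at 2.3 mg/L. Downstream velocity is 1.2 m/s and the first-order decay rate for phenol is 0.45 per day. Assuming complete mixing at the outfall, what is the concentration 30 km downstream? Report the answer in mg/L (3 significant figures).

55 L/s = 0.055 m³/s.
15.6 µg/L = 0.0156 mg/L.
After complete mixing, C₀ = (0.055·2.3 + 9.01·0.0156) / 9.065 = 0.02946 mg/L.
Travel time t = 3e+04 m / 1.2 m/s = 2.5e+04 s = 0.2894 d.
C = 0.02946·exp(−0.45·0.2894) = 0.02946·0.8779 = 0.02586 mg/L.

0.0259 mg/L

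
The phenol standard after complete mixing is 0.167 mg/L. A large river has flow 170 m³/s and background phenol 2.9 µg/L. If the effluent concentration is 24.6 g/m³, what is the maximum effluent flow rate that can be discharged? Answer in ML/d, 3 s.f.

98.6 ML/d

2.9 µg/L = 0.0029 mg/L.
Mass balance at complete mixing: C_std·(Q_w + Q_r) = Q_w·C_e + Q_r·C_b.
Rearranging, Q_w = Q_r·(C_std − C_b)/(C_e − C_std) = 170·(0.167 − 0.0029) / (24.6 − 0.167) = 1.142 m³/s.
= 98.65 ML/d.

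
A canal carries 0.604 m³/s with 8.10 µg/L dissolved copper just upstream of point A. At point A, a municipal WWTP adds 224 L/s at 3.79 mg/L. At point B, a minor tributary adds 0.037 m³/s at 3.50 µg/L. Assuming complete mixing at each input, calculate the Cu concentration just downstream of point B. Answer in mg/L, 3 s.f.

0.987 mg/L

8.10 µg/L = 0.0081 mg/L.
224 L/s = 0.224 m³/s.
After input A: C = (0.604·0.0081 + 0.224·3.79) / 0.828 = 1.031 mg/L.
3.50 µg/L = 0.0035 mg/L.
After input B: C = (0.828·1.031 + 0.037·0.0035) / 0.865 = 0.9873 mg/L.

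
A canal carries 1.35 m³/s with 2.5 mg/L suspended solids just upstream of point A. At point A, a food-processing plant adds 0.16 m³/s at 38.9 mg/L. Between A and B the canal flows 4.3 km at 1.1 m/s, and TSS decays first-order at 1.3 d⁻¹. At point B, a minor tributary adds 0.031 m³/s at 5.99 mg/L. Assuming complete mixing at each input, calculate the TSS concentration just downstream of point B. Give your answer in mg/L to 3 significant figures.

After input A: C = (1.35·2.5 + 0.16·38.9) / 1.51 = 6.357 mg/L.
Over the 4.3 km reach to input B (t = 3909 s = 0.04524 d), decay gives C = 6.357·exp(−1.3·0.04524) = 5.994 mg/L.
After input B: C = (1.51·5.994 + 0.031·5.99) / 1.541 = 5.994 mg/L.

5.99 mg/L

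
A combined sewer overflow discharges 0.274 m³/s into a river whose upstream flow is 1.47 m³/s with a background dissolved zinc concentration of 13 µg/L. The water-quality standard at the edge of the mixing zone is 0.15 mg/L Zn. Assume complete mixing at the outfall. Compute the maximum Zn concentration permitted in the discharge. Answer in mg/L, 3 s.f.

0.885 mg/L

13 µg/L = 0.013 mg/L.
Mass balance: 0.15·1.744 = 0.274·Cₑ + 1.47·0.013.
Cₑ = (0.2616 − 0.01911) / 0.274 = 0.885 mg/L.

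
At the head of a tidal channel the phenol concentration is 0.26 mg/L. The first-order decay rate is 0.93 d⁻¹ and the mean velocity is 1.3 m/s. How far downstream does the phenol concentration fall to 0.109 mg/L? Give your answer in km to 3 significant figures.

105 km

From C = C₀·e^(−kt), t = ln(C₀/C)/k = ln(0.26/0.109)/0.93 = 0.8693/0.93 = 0.9348 d.
Distance = v·t = 1.3 m/s × 8.076e+04 s = 1.05e+05 m = 105 km.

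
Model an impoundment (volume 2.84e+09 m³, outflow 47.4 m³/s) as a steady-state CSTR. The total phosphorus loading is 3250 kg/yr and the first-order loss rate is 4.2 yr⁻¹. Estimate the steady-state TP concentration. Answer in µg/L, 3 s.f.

Outflow Q = 47.4 m³/s × 3.156e+07 s/yr = 1.496e+09 m³/yr.
Steady-state CSTR mass balance: W = Q·C + k·V·C, so C = W/(Q + kV).
Q + kV = 1.496e+09 + 4.2·2.84e+09 = 1.342e+10 m³/yr.
C = 3250/1.342e+10 = 2.421e-07 kg/m³ = 0.0002421 mg/L = 0.2421 µg/L.

0.242 µg/L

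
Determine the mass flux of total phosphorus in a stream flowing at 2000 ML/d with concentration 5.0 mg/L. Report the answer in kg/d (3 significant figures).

2000 ML/d = 23.15 m³/s.
Mass flux = Q·C = 23.15 m³/s × 5 g/m³ = 115.7 g/s.
= 115.7 g/s × 86.4 = 1e+04 kg/d.

10000 kg/d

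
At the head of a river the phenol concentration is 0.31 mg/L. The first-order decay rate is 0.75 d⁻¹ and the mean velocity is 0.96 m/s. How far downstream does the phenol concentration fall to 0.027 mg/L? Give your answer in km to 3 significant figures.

From C = C₀·e^(−kt), t = ln(C₀/C)/k = ln(0.31/0.027)/0.75 = 2.441/0.75 = 3.254 d.
Distance = v·t = 0.96 m/s × 2.812e+05 s = 2.699e+05 m = 269.9 km.

270 km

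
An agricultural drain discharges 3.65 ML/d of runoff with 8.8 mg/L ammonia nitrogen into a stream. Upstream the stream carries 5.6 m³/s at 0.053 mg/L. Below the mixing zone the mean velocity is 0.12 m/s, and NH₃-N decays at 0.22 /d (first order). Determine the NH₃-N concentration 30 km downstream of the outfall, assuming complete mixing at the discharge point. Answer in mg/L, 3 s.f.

3.65 ML/d = 0.04225 m³/s.
After complete mixing, C₀ = (0.04225·8.8 + 5.6·0.053) / 5.642 = 0.1185 mg/L.
Travel time t = 3e+04 m / 0.12 m/s = 2.5e+05 s = 2.894 d.
C = 0.1185·exp(−0.22·2.894) = 0.1185·0.5291 = 0.06269 mg/L.

0.0627 mg/L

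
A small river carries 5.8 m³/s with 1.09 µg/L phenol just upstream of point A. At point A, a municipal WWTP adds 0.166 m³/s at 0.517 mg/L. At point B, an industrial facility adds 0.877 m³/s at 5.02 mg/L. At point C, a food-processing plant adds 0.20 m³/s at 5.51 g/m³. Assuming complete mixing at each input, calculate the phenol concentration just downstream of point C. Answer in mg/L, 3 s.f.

1.09 µg/L = 0.00109 mg/L.
After input A: C = (5.8·0.00109 + 0.166·0.517) / 5.966 = 0.01544 mg/L.
After input B: C = (5.966·0.01544 + 0.877·5.02) / 6.843 = 0.6568 mg/L.
After input C: C = (6.843·0.6568 + 0.2·5.51) / 7.043 = 0.7946 mg/L.

0.795 mg/L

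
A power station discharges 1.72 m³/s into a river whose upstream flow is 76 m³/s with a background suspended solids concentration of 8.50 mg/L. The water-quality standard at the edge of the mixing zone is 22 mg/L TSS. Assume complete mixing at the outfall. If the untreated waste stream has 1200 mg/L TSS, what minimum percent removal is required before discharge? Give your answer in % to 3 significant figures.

48.5 %

Mass balance: 22·77.72 = 1.72·Cₑ + 76·8.5.
Cₑ = (1710 − 646) / 1.72 = 618.5 mg/L.
Required removal = 1 − 618.5/1200 = 48.46 %.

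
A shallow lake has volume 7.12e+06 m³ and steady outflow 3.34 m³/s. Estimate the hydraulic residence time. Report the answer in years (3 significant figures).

0.0676 yr

Q = 3.34 m³/s × 3.156e+07 s/yr = 1.054e+08 m³/yr.
Hydraulic residence time τ = V/Q = 7.12e+06/1.054e+08 = 0.06755 yr.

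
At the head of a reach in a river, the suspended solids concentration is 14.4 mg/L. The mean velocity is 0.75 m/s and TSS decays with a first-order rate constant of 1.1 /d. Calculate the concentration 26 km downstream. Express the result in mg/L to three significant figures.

9.26 mg/L

Travel time t = 26 km / 0.75 m/s = 2.6e+04/0.75 = 3.467e+04 s = 0.4012 d.
First-order decay: C = 14.4·exp(−1.1·0.4012) = 14.4·0.6432 = 9.262 mg/L.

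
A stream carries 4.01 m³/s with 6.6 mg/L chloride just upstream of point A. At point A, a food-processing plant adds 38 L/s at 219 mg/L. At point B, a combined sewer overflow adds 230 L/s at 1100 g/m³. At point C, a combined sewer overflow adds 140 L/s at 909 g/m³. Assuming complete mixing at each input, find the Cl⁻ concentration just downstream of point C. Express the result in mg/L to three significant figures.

93.9 mg/L

38 L/s = 0.038 m³/s.
After input A: C = (4.01·6.6 + 0.038·219) / 4.048 = 8.594 mg/L.
230 L/s = 0.23 m³/s.
After input B: C = (4.048·8.594 + 0.23·1100) / 4.278 = 67.27 mg/L.
140 L/s = 0.14 m³/s.
After input C: C = (4.278·67.27 + 0.14·909) / 4.418 = 93.94 mg/L.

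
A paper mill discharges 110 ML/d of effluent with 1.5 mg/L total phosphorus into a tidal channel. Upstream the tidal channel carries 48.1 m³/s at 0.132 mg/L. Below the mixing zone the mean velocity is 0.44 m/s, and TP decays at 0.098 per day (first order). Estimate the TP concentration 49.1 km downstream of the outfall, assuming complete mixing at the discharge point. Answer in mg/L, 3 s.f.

110 ML/d = 1.273 m³/s.
After complete mixing, C₀ = (1.273·1.5 + 48.1·0.132) / 49.37 = 0.1673 mg/L.
Travel time t = 4.91e+04 m / 0.44 m/s = 1.116e+05 s = 1.292 d.
C = 0.1673·exp(−0.098·1.292) = 0.1673·0.8811 = 0.1474 mg/L.

0.147 mg/L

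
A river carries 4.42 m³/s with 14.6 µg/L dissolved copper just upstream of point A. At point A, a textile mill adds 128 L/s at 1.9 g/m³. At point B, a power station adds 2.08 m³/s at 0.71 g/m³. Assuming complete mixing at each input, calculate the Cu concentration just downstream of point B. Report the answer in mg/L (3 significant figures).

0.269 mg/L

14.6 µg/L = 0.0146 mg/L.
128 L/s = 0.128 m³/s.
After input A: C = (4.42·0.0146 + 0.128·1.9) / 4.548 = 0.06766 mg/L.
After input B: C = (4.548·0.06766 + 2.08·0.71) / 6.628 = 0.2692 mg/L.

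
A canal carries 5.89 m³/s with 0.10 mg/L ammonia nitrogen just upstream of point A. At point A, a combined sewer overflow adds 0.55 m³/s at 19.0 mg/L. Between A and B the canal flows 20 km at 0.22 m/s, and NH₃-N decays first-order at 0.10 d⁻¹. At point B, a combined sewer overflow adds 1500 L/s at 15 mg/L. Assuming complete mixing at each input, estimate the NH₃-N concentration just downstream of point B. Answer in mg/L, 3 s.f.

After input A: C = (5.89·0.1 + 0.55·19) / 6.44 = 1.714 mg/L.
Over the 20 km reach to input B (t = 9.091e+04 s = 1.052 d), decay gives C = 1.714·exp(−0.10·1.052) = 1.543 mg/L.
1500 L/s = 1.5 m³/s.
After input B: C = (6.44·1.543 + 1.5·15) / 7.94 = 4.085 mg/L.

4.09 mg/L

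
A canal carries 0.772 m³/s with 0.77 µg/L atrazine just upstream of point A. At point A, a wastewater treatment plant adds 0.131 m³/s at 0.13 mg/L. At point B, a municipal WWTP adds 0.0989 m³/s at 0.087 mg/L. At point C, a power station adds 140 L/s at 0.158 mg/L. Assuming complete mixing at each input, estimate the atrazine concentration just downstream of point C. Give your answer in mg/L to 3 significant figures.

0.0423 mg/L

0.77 µg/L = 0.00077 mg/L.
After input A: C = (0.772·0.00077 + 0.131·0.13) / 0.903 = 0.01952 mg/L.
After input B: C = (0.903·0.01952 + 0.0989·0.087) / 1.002 = 0.02618 mg/L.
140 L/s = 0.14 m³/s.
After input C: C = (1.002·0.02618 + 0.14·0.158) / 1.142 = 0.04234 mg/L.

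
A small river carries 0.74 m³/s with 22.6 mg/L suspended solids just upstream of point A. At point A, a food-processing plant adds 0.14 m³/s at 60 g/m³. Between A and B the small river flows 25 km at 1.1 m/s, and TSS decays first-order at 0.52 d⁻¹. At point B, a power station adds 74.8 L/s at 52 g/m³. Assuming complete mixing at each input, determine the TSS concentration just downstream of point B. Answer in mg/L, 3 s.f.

After input A: C = (0.74·22.6 + 0.14·60) / 0.88 = 28.55 mg/L.
Over the 25 km reach to input B (t = 2.273e+04 s = 0.263 d), decay gives C = 28.55·exp(−0.52·0.263) = 24.9 mg/L.
74.8 L/s = 0.0748 m³/s.
After input B: C = (0.88·24.9 + 0.0748·52) / 0.9548 = 27.02 mg/L.

27.0 mg/L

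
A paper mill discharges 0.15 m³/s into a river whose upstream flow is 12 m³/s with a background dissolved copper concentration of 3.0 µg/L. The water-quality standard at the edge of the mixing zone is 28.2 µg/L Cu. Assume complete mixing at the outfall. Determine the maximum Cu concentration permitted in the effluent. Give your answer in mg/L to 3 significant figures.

3.0 µg/L = 0.003 mg/L.
28.2 µg/L = 0.0282 mg/L.
Mass balance: 0.0282·12.15 = 0.15·Cₑ + 12·0.003.
Cₑ = (0.3426 − 0.036) / 0.15 = 2.044 mg/L.

2.04 mg/L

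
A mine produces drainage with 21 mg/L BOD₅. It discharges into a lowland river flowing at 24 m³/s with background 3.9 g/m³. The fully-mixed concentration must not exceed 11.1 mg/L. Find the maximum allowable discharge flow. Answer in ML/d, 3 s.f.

1510 ML/d

Mass balance at complete mixing: C_std·(Q_w + Q_r) = Q_w·C_e + Q_r·C_b.
Rearranging, Q_w = Q_r·(C_std − C_b)/(C_e − C_std) = 24·(11.1 − 3.9) / (21 − 11.1) = 17.45 m³/s.
= 1508 ML/d.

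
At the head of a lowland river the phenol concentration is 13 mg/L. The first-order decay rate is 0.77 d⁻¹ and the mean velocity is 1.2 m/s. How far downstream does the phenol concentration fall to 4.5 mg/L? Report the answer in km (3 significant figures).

143 km

From C = C₀·e^(−kt), t = ln(C₀/C)/k = ln(13/4.5)/0.77 = 1.061/0.77 = 1.378 d.
Distance = v·t = 1.2 m/s × 1.19e+05 s = 1.428e+05 m = 142.8 km.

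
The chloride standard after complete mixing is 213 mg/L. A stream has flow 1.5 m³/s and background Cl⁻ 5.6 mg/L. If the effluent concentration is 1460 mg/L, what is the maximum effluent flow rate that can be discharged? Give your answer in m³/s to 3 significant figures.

0.249 m³/s

Mass balance at complete mixing: C_std·(Q_w + Q_r) = Q_w·C_e + Q_r·C_b.
Rearranging, Q_w = Q_r·(C_std − C_b)/(C_e − C_std) = 1.5·(213 − 5.6) / (1460 − 213) = 0.2495 m³/s.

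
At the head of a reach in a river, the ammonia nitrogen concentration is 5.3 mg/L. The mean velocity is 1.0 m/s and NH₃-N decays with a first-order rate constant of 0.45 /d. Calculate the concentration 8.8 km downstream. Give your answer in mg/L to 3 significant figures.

5.06 mg/L

Travel time t = 8.8 km / 1.0 m/s = 8800/1.0 = 8800 s = 0.1019 d.
First-order decay: C = 5.3·exp(−0.45·0.1019) = 5.3·0.9552 = 5.063 mg/L.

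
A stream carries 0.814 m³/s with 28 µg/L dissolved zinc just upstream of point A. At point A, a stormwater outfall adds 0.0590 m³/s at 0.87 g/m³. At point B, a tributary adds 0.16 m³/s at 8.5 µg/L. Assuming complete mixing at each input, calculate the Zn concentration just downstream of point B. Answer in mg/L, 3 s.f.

0.0731 mg/L

28 µg/L = 0.028 mg/L.
After input A: C = (0.814·0.028 + 0.059·0.87) / 0.873 = 0.0849 mg/L.
8.5 µg/L = 0.0085 mg/L.
After input B: C = (0.873·0.0849 + 0.16·0.0085) / 1.033 = 0.07307 mg/L.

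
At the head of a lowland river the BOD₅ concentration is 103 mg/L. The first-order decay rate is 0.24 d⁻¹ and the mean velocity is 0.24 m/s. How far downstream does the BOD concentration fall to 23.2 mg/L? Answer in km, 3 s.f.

From C = C₀·e^(−kt), t = ln(C₀/C)/k = ln(103/23.2)/0.24 = 1.491/0.24 = 6.211 d.
Distance = v·t = 0.24 m/s × 5.366e+05 s = 1.288e+05 m = 128.8 km.

129 km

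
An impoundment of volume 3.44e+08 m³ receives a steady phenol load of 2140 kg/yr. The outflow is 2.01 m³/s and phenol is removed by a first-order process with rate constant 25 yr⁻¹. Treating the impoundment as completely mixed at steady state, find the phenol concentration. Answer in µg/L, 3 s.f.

Outflow Q = 2.01 m³/s × 3.156e+07 s/yr = 6.343e+07 m³/yr.
Steady-state CSTR mass balance: W = Q·C + k·V·C, so C = W/(Q + kV).
Q + kV = 6.343e+07 + 25·3.44e+08 = 8.663e+09 m³/yr.
C = 2140/8.663e+09 = 2.47e-07 kg/m³ = 0.000247 mg/L = 0.247 µg/L.

0.247 µg/L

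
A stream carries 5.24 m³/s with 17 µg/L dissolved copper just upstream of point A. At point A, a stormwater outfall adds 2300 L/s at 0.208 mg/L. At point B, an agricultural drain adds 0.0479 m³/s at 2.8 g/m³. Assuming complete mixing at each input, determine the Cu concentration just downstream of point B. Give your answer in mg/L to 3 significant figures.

0.0925 mg/L

17 µg/L = 0.017 mg/L.
2300 L/s = 2.3 m³/s.
After input A: C = (5.24·0.017 + 2.3·0.208) / 7.54 = 0.07526 mg/L.
After input B: C = (7.54·0.07526 + 0.0479·2.8) / 7.588 = 0.09246 mg/L.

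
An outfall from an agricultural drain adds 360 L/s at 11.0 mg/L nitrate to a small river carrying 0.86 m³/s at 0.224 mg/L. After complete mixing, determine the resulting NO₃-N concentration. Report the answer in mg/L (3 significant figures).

360 L/s = 0.36 m³/s.
Flow-weighted mixing gives C = (0.36·11 + 0.86·0.224) / (0.36 + 0.86) = 4.153/1.22 = 3.404 mg/L.

3.40 mg/L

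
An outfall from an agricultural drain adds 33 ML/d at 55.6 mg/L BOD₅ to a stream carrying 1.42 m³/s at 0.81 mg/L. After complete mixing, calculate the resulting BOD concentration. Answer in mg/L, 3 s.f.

12.4 mg/L

33 ML/d = 0.3819 m³/s.
By mass balance at complete mixing, C = (0.3819·55.6 + 1.42·0.81) / (0.3819 + 1.42) = 22.39/1.802 = 12.42 mg/L.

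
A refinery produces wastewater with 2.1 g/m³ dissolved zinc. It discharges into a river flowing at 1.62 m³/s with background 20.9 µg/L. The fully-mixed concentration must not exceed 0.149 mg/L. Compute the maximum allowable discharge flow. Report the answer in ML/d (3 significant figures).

20.9 µg/L = 0.0209 mg/L.
Mass balance at complete mixing: C_std·(Q_w + Q_r) = Q_w·C_e + Q_r·C_b.
Rearranging, Q_w = Q_r·(C_std − C_b)/(C_e − C_std) = 1.62·(0.149 − 0.0209) / (2.1 − 0.149) = 0.1064 m³/s.
= 9.19 ML/d.

9.19 ML/d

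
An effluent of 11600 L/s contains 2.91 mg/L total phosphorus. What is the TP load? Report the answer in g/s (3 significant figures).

33.8 g/s

11600 L/s = 11.6 m³/s.
Mass flux = Q·C = 11.6 m³/s × 2.91 g/m³ = 33.76 g/s.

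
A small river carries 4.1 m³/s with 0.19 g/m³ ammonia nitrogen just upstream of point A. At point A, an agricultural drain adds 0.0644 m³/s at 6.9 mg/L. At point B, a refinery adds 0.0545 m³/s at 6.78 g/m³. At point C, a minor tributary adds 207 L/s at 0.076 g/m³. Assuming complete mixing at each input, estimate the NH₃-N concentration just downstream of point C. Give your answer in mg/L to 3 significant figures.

0.363 mg/L

After input A: C = (4.1·0.19 + 0.0644·6.9) / 4.164 = 0.2938 mg/L.
After input B: C = (4.164·0.2938 + 0.0545·6.78) / 4.219 = 0.3776 mg/L.
207 L/s = 0.207 m³/s.
After input C: C = (4.219·0.3776 + 0.207·0.076) / 4.426 = 0.3635 mg/L.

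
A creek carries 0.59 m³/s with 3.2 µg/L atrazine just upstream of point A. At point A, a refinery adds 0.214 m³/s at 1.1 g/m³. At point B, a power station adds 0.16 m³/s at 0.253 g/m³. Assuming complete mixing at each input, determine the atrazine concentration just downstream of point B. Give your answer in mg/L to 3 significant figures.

3.2 µg/L = 0.0032 mg/L.
After input A: C = (0.59·0.0032 + 0.214·1.1) / 0.804 = 0.2951 mg/L.
After input B: C = (0.804·0.2951 + 0.16·0.253) / 0.964 = 0.2881 mg/L.

0.288 mg/L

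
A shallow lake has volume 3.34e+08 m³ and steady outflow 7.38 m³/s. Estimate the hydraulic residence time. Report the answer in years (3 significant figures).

Q = 7.38 m³/s × 3.156e+07 s/yr = 2.329e+08 m³/yr.
Hydraulic residence time τ = V/Q = 3.34e+08/2.329e+08 = 1.434 yr.

1.43 yr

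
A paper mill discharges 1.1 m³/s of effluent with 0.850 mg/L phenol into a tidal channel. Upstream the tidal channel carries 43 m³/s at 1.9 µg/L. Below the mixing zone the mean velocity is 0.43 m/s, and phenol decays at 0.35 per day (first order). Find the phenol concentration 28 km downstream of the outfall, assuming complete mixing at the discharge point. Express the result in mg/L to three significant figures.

0.0177 mg/L

1.9 µg/L = 0.0019 mg/L.
After complete mixing, C₀ = (1.1·0.85 + 43·0.0019) / 44.1 = 0.02305 mg/L.
Travel time t = 2.8e+04 m / 0.43 m/s = 6.512e+04 s = 0.7537 d.
C = 0.02305·exp(−0.35·0.7537) = 0.02305·0.7681 = 0.01771 mg/L.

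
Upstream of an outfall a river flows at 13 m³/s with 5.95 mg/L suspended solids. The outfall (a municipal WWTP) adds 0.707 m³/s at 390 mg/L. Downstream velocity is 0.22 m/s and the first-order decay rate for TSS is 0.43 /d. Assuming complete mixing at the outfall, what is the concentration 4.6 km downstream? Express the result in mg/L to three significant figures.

23.2 mg/L

After complete mixing, C₀ = (0.707·390 + 13·5.95) / 13.71 = 25.76 mg/L.
Travel time t = 4600 m / 0.22 m/s = 2.091e+04 s = 0.242 d.
C = 25.76·exp(−0.43·0.242) = 25.76·0.9012 = 23.21 mg/L.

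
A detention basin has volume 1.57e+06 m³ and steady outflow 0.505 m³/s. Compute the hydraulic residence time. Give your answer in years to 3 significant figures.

0.0985 yr

Q = 0.505 m³/s × 3.156e+07 s/yr = 1.594e+07 m³/yr.
Hydraulic residence time τ = V/Q = 1.57e+06/1.594e+07 = 0.09852 yr.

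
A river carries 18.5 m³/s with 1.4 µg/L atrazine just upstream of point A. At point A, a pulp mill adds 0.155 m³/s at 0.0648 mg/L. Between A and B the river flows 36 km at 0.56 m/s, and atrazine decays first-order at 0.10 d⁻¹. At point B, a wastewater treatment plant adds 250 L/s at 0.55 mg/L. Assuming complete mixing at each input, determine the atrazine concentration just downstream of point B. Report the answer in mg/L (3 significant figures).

0.00904 mg/L

1.4 µg/L = 0.0014 mg/L.
After input A: C = (18.5·0.0014 + 0.155·0.0648) / 18.66 = 0.001927 mg/L.
Over the 36 km reach to input B (t = 6.429e+04 s = 0.744 d), decay gives C = 0.001927·exp(−0.10·0.744) = 0.001789 mg/L.
250 L/s = 0.25 m³/s.
After input B: C = (18.66·0.001789 + 0.25·0.55) / 18.91 = 0.009038 mg/L.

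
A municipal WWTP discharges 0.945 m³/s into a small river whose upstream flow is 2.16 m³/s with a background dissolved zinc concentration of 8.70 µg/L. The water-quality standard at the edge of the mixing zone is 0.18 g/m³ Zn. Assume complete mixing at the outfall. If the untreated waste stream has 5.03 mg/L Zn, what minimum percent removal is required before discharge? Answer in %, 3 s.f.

8.70 µg/L = 0.0087 mg/L.
Mass balance: 0.18·3.105 = 0.945·Cₑ + 2.16·0.0087.
Cₑ = (0.5589 − 0.01879) / 0.945 = 0.5715 mg/L.
Required removal = 1 − 0.5715/5.03 = 88.64 %.

88.6 %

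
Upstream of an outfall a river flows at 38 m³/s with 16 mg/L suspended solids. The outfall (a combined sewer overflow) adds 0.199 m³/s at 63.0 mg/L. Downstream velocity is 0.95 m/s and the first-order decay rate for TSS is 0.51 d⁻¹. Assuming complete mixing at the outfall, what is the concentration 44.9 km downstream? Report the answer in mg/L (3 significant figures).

12.3 mg/L

After complete mixing, C₀ = (0.199·63 + 38·16) / 38.2 = 16.24 mg/L.
Travel time t = 4.49e+04 m / 0.95 m/s = 4.726e+04 s = 0.547 d.
C = 16.24·exp(−0.51·0.547) = 16.24·0.7566 = 12.29 mg/L.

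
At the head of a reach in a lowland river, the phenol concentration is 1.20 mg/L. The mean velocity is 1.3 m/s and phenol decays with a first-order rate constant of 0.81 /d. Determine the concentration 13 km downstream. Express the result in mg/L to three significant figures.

1.09 mg/L

Travel time t = 13 km / 1.3 m/s = 1.3e+04/1.3 = 1e+04 s = 0.1157 d.
First-order decay: C = 1.20·exp(−0.81·0.1157) = 1.20·0.9105 = 1.093 mg/L.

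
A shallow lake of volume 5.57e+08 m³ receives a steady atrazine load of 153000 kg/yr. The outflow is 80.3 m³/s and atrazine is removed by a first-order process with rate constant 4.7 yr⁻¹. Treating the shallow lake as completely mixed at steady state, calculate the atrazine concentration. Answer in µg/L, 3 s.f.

29.7 µg/L

Outflow Q = 80.3 m³/s × 3.156e+07 s/yr = 2.534e+09 m³/yr.
Steady-state CSTR mass balance: W = Q·C + k·V·C, so C = W/(Q + kV).
Q + kV = 2.534e+09 + 4.7·5.57e+08 = 5.152e+09 m³/yr.
C = 153000/5.152e+09 = 2.97e-05 kg/m³ = 0.0297 mg/L = 29.7 µg/L.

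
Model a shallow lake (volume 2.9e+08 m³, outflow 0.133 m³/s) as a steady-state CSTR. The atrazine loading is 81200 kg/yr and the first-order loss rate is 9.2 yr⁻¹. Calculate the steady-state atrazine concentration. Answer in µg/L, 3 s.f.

Outflow Q = 0.133 m³/s × 3.156e+07 s/yr = 4.197e+06 m³/yr.
Steady-state CSTR mass balance: W = Q·C + k·V·C, so C = W/(Q + kV).
Q + kV = 4.197e+06 + 9.2·2.9e+08 = 2.672e+09 m³/yr.
C = 81200/2.672e+09 = 3.039e-05 kg/m³ = 0.03039 mg/L = 30.39 µg/L.

30.4 µg/L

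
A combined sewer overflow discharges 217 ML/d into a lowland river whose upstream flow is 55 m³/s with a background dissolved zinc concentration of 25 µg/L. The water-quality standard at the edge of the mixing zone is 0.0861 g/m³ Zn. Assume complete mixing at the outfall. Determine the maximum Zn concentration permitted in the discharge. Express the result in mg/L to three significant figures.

1.42 mg/L

217 ML/d = 2.512 m³/s.
25 µg/L = 0.025 mg/L.
Mass balance: 0.0861·57.51 = 2.512·Cₑ + 55·0.025.
Cₑ = (4.952 − 1.375) / 2.512 = 1.424 mg/L.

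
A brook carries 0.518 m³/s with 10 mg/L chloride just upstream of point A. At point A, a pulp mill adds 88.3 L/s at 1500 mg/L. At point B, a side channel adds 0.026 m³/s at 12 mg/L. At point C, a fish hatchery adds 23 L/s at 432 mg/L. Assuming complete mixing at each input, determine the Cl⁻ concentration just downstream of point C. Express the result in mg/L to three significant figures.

226 mg/L

88.3 L/s = 0.0883 m³/s.
After input A: C = (0.518·10 + 0.0883·1500) / 0.6063 = 227 mg/L.
After input B: C = (0.6063·227 + 0.026·12) / 0.6323 = 218.2 mg/L.
23 L/s = 0.023 m³/s.
After input C: C = (0.6323·218.2 + 0.023·432) / 0.6553 = 225.7 mg/L.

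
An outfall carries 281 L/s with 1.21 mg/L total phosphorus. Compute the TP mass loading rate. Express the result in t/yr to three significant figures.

10.7 t/yr

281 L/s = 0.281 m³/s.
Mass flux = Q·C = 0.281 m³/s × 1.21 g/m³ = 0.34 g/s.
= 0.34 g/s × 31.56 = 10.73 t/yr.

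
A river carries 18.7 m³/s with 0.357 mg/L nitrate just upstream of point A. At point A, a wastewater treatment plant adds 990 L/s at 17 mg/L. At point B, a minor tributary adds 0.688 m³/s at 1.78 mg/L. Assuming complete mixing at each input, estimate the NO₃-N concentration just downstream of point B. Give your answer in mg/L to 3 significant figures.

1.21 mg/L

990 L/s = 0.99 m³/s.
After input A: C = (18.7·0.357 + 0.99·17) / 19.69 = 1.194 mg/L.
After input B: C = (19.69·1.194 + 0.688·1.78) / 20.38 = 1.214 mg/L.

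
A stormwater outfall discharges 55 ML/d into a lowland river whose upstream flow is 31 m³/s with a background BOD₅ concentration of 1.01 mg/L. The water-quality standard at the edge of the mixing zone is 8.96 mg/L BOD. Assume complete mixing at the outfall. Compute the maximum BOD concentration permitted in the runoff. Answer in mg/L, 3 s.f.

55 ML/d = 0.6366 m³/s.
Mass balance: 8.96·31.64 = 0.6366·Cₑ + 31·1.01.
Cₑ = (283.5 − 31.31) / 0.6366 = 396.1 mg/L.

396 mg/L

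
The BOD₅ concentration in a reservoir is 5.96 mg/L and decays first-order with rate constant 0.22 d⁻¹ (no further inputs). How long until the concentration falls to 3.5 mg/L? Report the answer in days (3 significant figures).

t = ln(C₀/C)/k = ln(5.96/3.5)/0.22 = 0.5323/0.22 = 2.42 d.

2.42 d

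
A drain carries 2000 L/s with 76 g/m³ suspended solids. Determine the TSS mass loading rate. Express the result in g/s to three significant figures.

152 g/s

2000 L/s = 2 m³/s.
Mass flux = Q·C = 2 m³/s × 76 g/m³ = 152 g/s.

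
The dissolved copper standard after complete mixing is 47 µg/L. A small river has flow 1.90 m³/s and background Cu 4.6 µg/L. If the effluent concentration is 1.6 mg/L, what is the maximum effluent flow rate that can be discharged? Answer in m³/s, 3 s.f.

0.0519 m³/s

4.6 µg/L = 0.0046 mg/L.
47 µg/L = 0.047 mg/L.
Mass balance at complete mixing: C_std·(Q_w + Q_r) = Q_w·C_e + Q_r·C_b.
Rearranging, Q_w = Q_r·(C_std − C_b)/(C_e − C_std) = 1.90·(0.047 − 0.0046) / (1.6 − 0.047) = 0.05187 m³/s.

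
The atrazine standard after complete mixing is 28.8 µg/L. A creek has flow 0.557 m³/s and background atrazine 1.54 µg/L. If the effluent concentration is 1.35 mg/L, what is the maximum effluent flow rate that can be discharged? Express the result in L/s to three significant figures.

1.54 µg/L = 0.00154 mg/L.
28.8 µg/L = 0.0288 mg/L.
Mass balance at complete mixing: C_std·(Q_w + Q_r) = Q_w·C_e + Q_r·C_b.
Rearranging, Q_w = Q_r·(C_std − C_b)/(C_e − C_std) = 0.557·(0.0288 − 0.00154) / (1.35 − 0.0288) = 0.01149 m³/s.
= 11.49 L/s.

11.5 L/s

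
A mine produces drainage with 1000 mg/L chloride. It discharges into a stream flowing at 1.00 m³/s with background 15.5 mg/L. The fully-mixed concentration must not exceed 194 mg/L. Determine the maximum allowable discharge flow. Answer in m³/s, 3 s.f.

Mass balance at complete mixing: C_std·(Q_w + Q_r) = Q_w·C_e + Q_r·C_b.
Rearranging, Q_w = Q_r·(C_std − C_b)/(C_e − C_std) = 1.00·(194 − 15.5) / (1000 − 194) = 0.2215 m³/s.

0.221 m³/s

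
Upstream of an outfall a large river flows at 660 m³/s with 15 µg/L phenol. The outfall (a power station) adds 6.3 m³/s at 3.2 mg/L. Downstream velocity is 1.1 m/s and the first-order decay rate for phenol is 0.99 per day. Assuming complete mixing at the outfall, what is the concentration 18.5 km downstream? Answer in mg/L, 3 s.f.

0.0372 mg/L

15 µg/L = 0.015 mg/L.
After complete mixing, C₀ = (6.3·3.2 + 660·0.015) / 666.3 = 0.04511 mg/L.
Travel time t = 1.85e+04 m / 1.1 m/s = 1.682e+04 s = 0.1947 d.
C = 0.04511·exp(−0.99·0.1947) = 0.04511·0.8247 = 0.03721 mg/L.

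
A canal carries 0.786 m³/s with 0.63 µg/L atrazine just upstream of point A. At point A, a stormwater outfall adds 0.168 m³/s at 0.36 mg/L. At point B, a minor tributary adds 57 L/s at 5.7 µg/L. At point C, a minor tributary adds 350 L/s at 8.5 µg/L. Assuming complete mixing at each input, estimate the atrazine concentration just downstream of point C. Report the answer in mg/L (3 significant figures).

0.0472 mg/L

0.63 µg/L = 0.00063 mg/L.
After input A: C = (0.786·0.00063 + 0.168·0.36) / 0.954 = 0.06392 mg/L.
57 L/s = 0.057 m³/s.
5.7 µg/L = 0.0057 mg/L.
After input B: C = (0.954·0.06392 + 0.057·0.0057) / 1.011 = 0.06063 mg/L.
350 L/s = 0.35 m³/s.
8.5 µg/L = 0.0085 mg/L.
After input C: C = (1.011·0.06063 + 0.35·0.0085) / 1.361 = 0.04723 mg/L.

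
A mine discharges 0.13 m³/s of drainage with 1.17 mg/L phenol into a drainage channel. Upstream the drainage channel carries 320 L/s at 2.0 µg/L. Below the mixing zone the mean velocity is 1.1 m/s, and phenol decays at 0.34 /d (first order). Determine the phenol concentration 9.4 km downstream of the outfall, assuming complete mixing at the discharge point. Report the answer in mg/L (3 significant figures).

0.328 mg/L

320 L/s = 0.32 m³/s.
2.0 µg/L = 0.002 mg/L.
After complete mixing, C₀ = (0.13·1.17 + 0.32·0.002) / 0.45 = 0.3394 mg/L.
Travel time t = 9400 m / 1.1 m/s = 8545 s = 0.09891 d.
C = 0.3394·exp(−0.34·0.09891) = 0.3394·0.9669 = 0.3282 mg/L.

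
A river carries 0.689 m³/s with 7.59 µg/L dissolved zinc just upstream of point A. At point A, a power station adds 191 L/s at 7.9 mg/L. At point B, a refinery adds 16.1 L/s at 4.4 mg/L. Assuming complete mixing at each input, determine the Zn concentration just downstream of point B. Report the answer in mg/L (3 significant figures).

7.59 µg/L = 0.00759 mg/L.
191 L/s = 0.191 m³/s.
After input A: C = (0.689·0.00759 + 0.191·7.9) / 0.88 = 1.721 mg/L.
16.1 L/s = 0.0161 m³/s.
After input B: C = (0.88·1.721 + 0.0161·4.4) / 0.8961 = 1.769 mg/L.

1.77 mg/L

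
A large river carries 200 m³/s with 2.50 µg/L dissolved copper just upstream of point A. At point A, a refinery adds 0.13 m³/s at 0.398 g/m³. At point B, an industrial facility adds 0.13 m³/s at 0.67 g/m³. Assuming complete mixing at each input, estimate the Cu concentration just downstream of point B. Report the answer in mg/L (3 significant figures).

2.50 µg/L = 0.0025 mg/L.
After input A: C = (200·0.0025 + 0.13·0.398) / 200.1 = 0.002757 mg/L.
After input B: C = (200.1·0.002757 + 0.13·0.67) / 200.3 = 0.00319 mg/L.

0.00319 mg/L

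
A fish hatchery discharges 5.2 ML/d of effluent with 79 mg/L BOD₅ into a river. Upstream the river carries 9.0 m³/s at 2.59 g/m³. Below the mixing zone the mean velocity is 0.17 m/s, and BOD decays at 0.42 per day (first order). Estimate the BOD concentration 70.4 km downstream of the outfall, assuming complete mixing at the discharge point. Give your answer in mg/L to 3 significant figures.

0.414 mg/L

5.2 ML/d = 0.06019 m³/s.
After complete mixing, C₀ = (0.06019·79 + 9·2.59) / 9.06 = 3.098 mg/L.
Travel time t = 7.04e+04 m / 0.17 m/s = 4.141e+05 s = 4.793 d.
C = 3.098·exp(−0.42·4.793) = 3.098·0.1336 = 0.4138 mg/L.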